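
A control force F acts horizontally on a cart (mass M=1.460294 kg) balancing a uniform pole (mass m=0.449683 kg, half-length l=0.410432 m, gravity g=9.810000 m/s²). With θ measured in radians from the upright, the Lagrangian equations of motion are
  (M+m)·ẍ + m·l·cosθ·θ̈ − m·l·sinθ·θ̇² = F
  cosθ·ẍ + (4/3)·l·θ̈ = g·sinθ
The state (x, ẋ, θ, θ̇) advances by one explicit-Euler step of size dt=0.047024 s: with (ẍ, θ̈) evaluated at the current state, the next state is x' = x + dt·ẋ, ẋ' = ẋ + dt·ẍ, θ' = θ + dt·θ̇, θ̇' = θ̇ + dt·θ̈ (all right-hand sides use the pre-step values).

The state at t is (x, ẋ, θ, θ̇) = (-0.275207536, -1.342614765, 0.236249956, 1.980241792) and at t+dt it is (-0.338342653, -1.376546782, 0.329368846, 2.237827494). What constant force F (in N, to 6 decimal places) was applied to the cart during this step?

F = -0.564703 N

ẍ = (ẋ'−ẋ)/dt = (-1.376546782−-1.342614765)/0.047024 = -0.721589
θ̈ = (θ̇'−θ̇)/dt = (2.237827494−1.980241792)/0.047024 = 5.477750
sinθ=0.234058, cosθ=0.972223
F = (M+m)·ẍ + m·l·cosθ·θ̈ − m·l·sinθ·θ̇² = -1.378219 + 0.982914 − 0.169398 = -0.564703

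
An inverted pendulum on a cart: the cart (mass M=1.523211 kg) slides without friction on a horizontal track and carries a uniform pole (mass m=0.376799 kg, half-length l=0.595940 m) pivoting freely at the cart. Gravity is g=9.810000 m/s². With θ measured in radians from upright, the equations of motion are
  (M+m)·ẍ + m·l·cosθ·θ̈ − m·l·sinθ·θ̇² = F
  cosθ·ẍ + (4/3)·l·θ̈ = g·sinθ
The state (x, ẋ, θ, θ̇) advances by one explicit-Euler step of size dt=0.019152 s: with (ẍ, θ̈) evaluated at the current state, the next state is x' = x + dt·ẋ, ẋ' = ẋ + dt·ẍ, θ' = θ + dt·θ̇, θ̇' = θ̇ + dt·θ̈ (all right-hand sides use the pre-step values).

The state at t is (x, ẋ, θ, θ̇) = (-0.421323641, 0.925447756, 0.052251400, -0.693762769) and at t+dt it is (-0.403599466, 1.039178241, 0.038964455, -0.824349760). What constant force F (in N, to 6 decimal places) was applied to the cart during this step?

F = 9.748210 N

ẍ = (ẋ'−ẋ)/dt = (1.039178241−0.925447756)/0.019152 = 5.938309
θ̈ = (θ̇'−θ̇)/dt = (-0.824349760−-0.693762769)/0.019152 = -6.818452
sinθ=0.052228, cosθ=0.998635
F = (M+m)·ẍ + m·l·cosθ·θ̈ − m·l·sinθ·θ̇² = 11.282846 + -1.528991 − 0.005645 = 9.748210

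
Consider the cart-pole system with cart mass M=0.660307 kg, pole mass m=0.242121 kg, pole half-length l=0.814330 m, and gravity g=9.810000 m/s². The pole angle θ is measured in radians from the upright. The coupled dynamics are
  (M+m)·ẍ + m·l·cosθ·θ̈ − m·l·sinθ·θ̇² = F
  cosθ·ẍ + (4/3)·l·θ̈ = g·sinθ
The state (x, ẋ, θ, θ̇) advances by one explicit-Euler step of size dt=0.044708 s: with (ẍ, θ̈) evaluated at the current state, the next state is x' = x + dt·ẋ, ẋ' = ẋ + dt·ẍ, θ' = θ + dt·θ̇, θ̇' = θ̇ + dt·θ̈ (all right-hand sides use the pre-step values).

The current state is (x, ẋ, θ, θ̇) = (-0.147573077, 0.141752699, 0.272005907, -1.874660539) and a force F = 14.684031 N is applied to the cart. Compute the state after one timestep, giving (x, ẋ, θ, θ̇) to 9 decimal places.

sinθ=0.268664134, cosθ=0.963233919
temp = (F + m·l·θ̇²·sinθ)/(M+m) = (14.684031 + 0.186160639)/0.902428 = 16.477981223
θ̈ = (g·sinθ − cosθ·temp)/(l·(4/3 − m·cos²θ/(M+m))) = -14.989430096
ẍ = temp − m·l·θ̈·cosθ/(M+m) = 19.632529805
Euler: x'=-0.147573077+0.044708·0.141752699=-0.141235597, ẋ'=0.141752699+0.044708·19.632529805=1.019483842
       θ'=0.272005907+0.044708·-1.874660539=0.188193584, θ̇'=-1.874660539+0.044708·-14.989430096=-2.544807980

(-0.141235597, 1.019483842, 0.188193584, -2.544807980)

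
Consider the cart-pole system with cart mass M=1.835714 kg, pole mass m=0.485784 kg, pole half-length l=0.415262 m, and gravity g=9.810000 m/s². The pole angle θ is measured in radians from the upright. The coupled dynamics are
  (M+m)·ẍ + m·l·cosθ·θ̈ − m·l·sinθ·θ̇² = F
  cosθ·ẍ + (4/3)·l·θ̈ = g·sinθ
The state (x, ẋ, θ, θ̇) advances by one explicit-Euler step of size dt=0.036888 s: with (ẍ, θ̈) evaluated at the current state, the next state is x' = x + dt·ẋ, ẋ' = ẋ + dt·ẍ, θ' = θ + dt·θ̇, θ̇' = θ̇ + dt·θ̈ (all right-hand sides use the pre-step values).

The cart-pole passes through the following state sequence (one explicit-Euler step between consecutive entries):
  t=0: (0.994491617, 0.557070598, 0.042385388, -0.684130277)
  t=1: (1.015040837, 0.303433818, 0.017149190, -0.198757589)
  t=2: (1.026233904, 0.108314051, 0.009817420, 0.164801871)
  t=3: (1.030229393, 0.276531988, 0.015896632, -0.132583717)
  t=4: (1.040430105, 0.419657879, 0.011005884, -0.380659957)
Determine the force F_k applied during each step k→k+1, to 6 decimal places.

F_0 = -13.314349 N
F_1 = -10.291856 N
F_2 = 8.960302 N
F_3 = 7.650913 N

step 0→1:
  ẍ = (ẋ'−ẋ)/dt = (0.303433818−0.557070598)/0.036888 = -6.875862
  θ̈ = (θ̇'−θ̇)/dt = (-0.198757589−-0.684130277)/0.036888 = 13.158010
  sinθ=0.042373, cosθ=0.999102
  F = (M+m)·ẍ + m·l·cosθ·θ̈ − m·l·sinθ·θ̇² = -15.962299 + 2.651950 − 0.004001 = -13.314349
step 1→2:
  ẍ = (ẋ'−ẋ)/dt = (0.108314051−0.303433818)/0.036888 = -5.289519
  θ̈ = (θ̇'−θ̇)/dt = (0.164801871−-0.198757589)/0.036888 = 9.855765
  sinθ=0.017148, cosθ=0.999853
  F = (M+m)·ẍ + m·l·cosθ·θ̈ − m·l·sinθ·θ̇² = -12.279607 + 1.987888 − 0.000137 = -10.291856
step 2→3:
  ẍ = (ẋ'−ẋ)/dt = (0.276531988−0.108314051)/0.036888 = 4.560235
  θ̈ = (θ̇'−θ̇)/dt = (-0.132583717−0.164801871)/0.036888 = -8.061852
  sinθ=0.009817, cosθ=0.999952
  F = (M+m)·ẍ + m·l·cosθ·θ̈ − m·l·sinθ·θ̇² = 10.586576 + -1.626220 − 0.000054 = 8.960302
step 3→4:
  ẍ = (ẋ'−ẋ)/dt = (0.419657879−0.276531988)/0.036888 = 3.880012
  θ̈ = (θ̇'−θ̇)/dt = (-0.380659957−-0.132583717)/0.036888 = -6.725120
  sinθ=0.015896, cosθ=0.999874
  F = (M+m)·ẍ + m·l·cosθ·θ̈ − m·l·sinθ·θ̇² = 9.007441 + -1.356471 − 0.000056 = 7.650913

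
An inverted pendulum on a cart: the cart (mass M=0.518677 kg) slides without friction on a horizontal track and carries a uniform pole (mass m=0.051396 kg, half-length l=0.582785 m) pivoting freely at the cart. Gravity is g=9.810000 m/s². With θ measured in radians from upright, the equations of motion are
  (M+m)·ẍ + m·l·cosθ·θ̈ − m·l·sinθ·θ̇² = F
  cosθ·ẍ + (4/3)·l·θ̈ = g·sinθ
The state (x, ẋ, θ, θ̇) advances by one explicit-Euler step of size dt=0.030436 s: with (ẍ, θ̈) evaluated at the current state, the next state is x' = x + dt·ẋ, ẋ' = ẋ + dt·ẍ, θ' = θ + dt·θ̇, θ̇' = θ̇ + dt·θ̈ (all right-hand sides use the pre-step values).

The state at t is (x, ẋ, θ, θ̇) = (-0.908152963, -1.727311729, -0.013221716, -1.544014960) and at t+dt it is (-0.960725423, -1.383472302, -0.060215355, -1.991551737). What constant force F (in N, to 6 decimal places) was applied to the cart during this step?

ẍ = (ẋ'−ẋ)/dt = (-1.383472302−-1.727311729)/0.030436 = 11.297129
θ̈ = (θ̇'−θ̇)/dt = (-1.991551737−-1.544014960)/0.030436 = -14.704192
sinθ=-0.013221, cosθ=0.999913
F = (M+m)·ẍ + m·l·cosθ·θ̈ − m·l·sinθ·θ̇² = 6.440188 + -0.440393 − -0.000944 = 6.000739

F = 6.000739 N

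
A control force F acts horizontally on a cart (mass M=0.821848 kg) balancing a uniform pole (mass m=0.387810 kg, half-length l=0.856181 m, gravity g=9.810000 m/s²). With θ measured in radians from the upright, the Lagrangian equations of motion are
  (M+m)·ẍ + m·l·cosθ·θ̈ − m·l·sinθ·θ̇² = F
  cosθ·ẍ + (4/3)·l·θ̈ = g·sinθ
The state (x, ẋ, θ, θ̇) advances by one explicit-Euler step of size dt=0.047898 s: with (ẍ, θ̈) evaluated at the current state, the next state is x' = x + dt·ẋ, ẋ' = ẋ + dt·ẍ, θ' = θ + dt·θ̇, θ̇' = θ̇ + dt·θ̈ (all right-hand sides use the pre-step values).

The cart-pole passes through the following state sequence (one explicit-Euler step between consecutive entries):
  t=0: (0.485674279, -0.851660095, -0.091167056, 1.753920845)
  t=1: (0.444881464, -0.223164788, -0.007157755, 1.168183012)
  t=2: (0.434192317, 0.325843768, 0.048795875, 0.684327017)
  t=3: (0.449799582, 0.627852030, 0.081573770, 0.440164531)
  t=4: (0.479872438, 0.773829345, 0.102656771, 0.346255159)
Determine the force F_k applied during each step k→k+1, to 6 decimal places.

F_0 = 11.922008 N
F_1 = 10.514315 N
F_2 = 5.929043 N
F_3 = 3.032569 N

step 0→1:
  ẍ = (ẋ'−ẋ)/dt = (-0.223164788−-0.851660095)/0.047898 = 13.121535
  θ̈ = (θ̇'−θ̇)/dt = (1.168183012−1.753920845)/0.047898 = -12.228858
  sinθ=-0.091041, cosθ=0.995847
  F = (M+m)·ẍ + m·l·cosθ·θ̈ − m·l·sinθ·θ̇² = 15.872570 + -4.043553 − -0.092991 = 11.922008
step 1→2:
  ẍ = (ẋ'−ẋ)/dt = (0.325843768−-0.223164788)/0.047898 = 11.462035
  θ̈ = (θ̇'−θ̇)/dt = (0.684327017−1.168183012)/0.047898 = -10.101800
  sinθ=-0.007158, cosθ=0.999974
  F = (M+m)·ẍ + m·l·cosθ·θ̈ − m·l·sinθ·θ̇² = 13.865142 + -3.354071 − -0.003243 = 10.514315
step 2→3:
  ẍ = (ẋ'−ẋ)/dt = (0.627852030−0.325843768)/0.047898 = 6.305237
  θ̈ = (θ̇'−θ̇)/dt = (0.440164531−0.684327017)/0.047898 = -5.097551
  sinθ=0.048777, cosθ=0.998810
  F = (M+m)·ẍ + m·l·cosθ·θ̈ − m·l·sinθ·θ̇² = 7.627181 + -1.690553 − 0.007584 = 5.929043
step 3→4:
  ẍ = (ẋ'−ẋ)/dt = (0.773829345−0.627852030)/0.047898 = 3.047670
  θ̈ = (θ̇'−θ̇)/dt = (0.346255159−0.440164531)/0.047898 = -1.960612
  sinθ=0.081483, cosθ=0.996675
  F = (M+m)·ẍ + m·l·cosθ·θ̈ − m·l·sinθ·θ̇² = 3.686639 + -0.648828 − 0.005242 = 3.032569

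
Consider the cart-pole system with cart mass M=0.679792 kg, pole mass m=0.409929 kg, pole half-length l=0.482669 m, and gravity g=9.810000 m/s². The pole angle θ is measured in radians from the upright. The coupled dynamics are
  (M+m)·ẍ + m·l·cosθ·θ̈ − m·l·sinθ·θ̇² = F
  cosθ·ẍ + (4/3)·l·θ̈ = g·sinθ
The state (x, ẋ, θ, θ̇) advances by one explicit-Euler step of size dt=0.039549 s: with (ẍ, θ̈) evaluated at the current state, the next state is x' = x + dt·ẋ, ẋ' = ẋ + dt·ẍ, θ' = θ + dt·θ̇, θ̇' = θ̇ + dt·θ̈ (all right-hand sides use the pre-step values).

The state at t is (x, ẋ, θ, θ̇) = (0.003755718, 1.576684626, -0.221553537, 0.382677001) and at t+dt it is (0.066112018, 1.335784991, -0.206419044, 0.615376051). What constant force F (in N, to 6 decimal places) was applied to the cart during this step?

ẍ = (ẋ'−ẋ)/dt = (1.335784991−1.576684626)/0.039549 = -6.091169
θ̈ = (θ̇'−θ̇)/dt = (0.615376051−0.382677001)/0.039549 = 5.883816
sinθ=-0.219745, cosθ=0.975557
F = (M+m)·ẍ + m·l·cosθ·θ̈ − m·l·sinθ·θ̇² = -6.637675 + 1.135716 − -0.006367 = -5.495591

F = -5.495591 N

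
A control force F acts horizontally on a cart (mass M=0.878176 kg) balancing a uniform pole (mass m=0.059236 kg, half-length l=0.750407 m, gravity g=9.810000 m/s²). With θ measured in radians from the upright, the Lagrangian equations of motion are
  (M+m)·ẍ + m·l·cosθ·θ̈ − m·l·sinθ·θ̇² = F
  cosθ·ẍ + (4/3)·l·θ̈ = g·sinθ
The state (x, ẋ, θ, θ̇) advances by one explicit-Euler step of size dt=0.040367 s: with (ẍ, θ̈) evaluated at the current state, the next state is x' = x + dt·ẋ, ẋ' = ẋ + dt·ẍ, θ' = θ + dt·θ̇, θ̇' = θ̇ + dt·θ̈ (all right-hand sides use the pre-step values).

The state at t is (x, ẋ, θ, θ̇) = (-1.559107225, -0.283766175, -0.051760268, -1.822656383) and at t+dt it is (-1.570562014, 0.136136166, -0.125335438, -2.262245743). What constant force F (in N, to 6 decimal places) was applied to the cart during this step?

ẍ = (ẋ'−ẋ)/dt = (0.136136166−-0.283766175)/0.040367 = 10.402119
θ̈ = (θ̇'−θ̇)/dt = (-2.262245743−-1.822656383)/0.040367 = -10.889820
sinθ=-0.051737, cosθ=0.998661
F = (M+m)·ẍ + m·l·cosθ·θ̈ − m·l·sinθ·θ̇² = 9.751071 + -0.483416 − -0.007640 = 9.275295

F = 9.275295 N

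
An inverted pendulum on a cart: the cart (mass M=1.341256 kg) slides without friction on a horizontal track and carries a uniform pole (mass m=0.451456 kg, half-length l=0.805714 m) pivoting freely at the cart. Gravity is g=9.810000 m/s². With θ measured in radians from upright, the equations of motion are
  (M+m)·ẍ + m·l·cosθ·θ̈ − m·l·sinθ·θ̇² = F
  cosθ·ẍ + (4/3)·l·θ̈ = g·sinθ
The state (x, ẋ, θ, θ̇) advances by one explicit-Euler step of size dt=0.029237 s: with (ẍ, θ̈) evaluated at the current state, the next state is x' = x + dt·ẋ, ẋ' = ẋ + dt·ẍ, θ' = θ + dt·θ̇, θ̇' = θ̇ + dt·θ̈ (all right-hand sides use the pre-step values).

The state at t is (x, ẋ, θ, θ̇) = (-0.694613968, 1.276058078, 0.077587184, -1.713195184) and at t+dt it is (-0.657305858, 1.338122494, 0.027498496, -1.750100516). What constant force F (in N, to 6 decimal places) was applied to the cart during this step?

F = 3.265060 N

ẍ = (ẋ'−ẋ)/dt = (1.338122494−1.276058078)/0.029237 = 2.122804
θ̈ = (θ̇'−θ̇)/dt = (-1.750100516−-1.713195184)/0.029237 = -1.262282
sinθ=0.077509, cosθ=0.996992
F = (M+m)·ẍ + m·l·cosθ·θ̈ − m·l·sinθ·θ̇² = 3.805576 + -0.457767 − 0.082749 = 3.265060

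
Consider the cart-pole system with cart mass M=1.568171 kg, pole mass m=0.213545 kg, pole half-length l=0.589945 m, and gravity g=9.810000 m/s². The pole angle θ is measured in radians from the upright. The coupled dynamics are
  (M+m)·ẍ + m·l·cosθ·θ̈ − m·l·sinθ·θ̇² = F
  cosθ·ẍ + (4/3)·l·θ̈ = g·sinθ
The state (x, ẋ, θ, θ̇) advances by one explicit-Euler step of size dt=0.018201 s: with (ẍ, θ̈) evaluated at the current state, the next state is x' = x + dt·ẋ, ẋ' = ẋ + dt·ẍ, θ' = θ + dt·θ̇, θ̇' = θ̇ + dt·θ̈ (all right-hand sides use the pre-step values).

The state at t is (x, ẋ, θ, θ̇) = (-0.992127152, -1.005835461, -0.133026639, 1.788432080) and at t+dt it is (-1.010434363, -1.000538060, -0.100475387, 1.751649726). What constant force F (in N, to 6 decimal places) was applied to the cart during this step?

F = 0.319670 N

ẍ = (ẋ'−ẋ)/dt = (-1.000538060−-1.005835461)/0.018201 = 0.291050
θ̈ = (θ̇'−θ̇)/dt = (1.751649726−1.788432080)/0.018201 = -2.020897
sinθ=-0.132635, cosθ=0.991165
F = (M+m)·ẍ + m·l·cosθ·θ̈ − m·l·sinθ·θ̇² = 0.518568 + -0.252343 − -0.053444 = 0.319670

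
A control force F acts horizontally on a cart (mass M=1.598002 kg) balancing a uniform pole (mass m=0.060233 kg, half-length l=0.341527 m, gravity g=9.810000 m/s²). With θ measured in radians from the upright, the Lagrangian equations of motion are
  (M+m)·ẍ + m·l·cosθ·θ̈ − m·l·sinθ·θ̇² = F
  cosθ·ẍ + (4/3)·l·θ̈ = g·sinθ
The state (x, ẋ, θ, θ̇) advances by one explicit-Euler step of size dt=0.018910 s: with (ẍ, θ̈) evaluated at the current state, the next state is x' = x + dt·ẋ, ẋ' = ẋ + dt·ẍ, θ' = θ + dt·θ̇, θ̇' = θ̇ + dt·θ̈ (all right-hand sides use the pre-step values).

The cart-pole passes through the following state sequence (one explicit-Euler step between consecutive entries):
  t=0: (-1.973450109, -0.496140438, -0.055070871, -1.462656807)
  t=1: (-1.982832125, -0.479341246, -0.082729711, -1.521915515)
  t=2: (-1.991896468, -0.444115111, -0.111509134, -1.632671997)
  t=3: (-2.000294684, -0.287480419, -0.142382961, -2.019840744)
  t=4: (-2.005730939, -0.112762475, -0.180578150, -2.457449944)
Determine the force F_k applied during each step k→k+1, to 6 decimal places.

F_0 = 1.411192 N
F_1 = 2.972875 N
F_2 = 13.322975 N
F_3 = 14.861849 N

step 0→1:
  ẍ = (ẋ'−ẋ)/dt = (-0.479341246−-0.496140438)/0.018910 = 0.888376
  θ̈ = (θ̇'−θ̇)/dt = (-1.521915515−-1.462656807)/0.018910 = -3.133723
  sinθ=-0.055043, cosθ=0.998484
  F = (M+m)·ẍ + m·l·cosθ·θ̈ − m·l·sinθ·θ̇² = 1.473136 + -0.064367 − -0.002422 = 1.411192
step 1→2:
  ẍ = (ẋ'−ẋ)/dt = (-0.444115111−-0.479341246)/0.018910 = 1.862831
  θ̈ = (θ̇'−θ̇)/dt = (-1.632671997−-1.521915515)/0.018910 = -5.857032
  sinθ=-0.082635, cosθ=0.996580
  F = (M+m)·ẍ + m·l·cosθ·θ̈ − m·l·sinθ·θ̇² = 3.089012 + -0.120074 − -0.003937 = 2.972875
step 2→3:
  ẍ = (ẋ'−ẋ)/dt = (-0.287480419−-0.444115111)/0.018910 = 8.283167
  θ̈ = (θ̇'−θ̇)/dt = (-2.019840744−-1.632671997)/0.018910 = -20.474286
  sinθ=-0.111278, cosθ=0.993789
  F = (M+m)·ẍ + m·l·cosθ·θ̈ − m·l·sinθ·θ̇² = 13.735438 + -0.418565 − -0.006102 = 13.322975
step 3→4:
  ẍ = (ẋ'−ẋ)/dt = (-0.112762475−-0.287480419)/0.018910 = 9.239447
  θ̈ = (θ̇'−θ̇)/dt = (-2.457449944−-2.019840744)/0.018910 = -23.141682
  sinθ=-0.141902, cosθ=0.989881
  F = (M+m)·ẍ + m·l·cosθ·θ̈ − m·l·sinθ·θ̇² = 15.321175 + -0.471235 − -0.011909 = 14.861849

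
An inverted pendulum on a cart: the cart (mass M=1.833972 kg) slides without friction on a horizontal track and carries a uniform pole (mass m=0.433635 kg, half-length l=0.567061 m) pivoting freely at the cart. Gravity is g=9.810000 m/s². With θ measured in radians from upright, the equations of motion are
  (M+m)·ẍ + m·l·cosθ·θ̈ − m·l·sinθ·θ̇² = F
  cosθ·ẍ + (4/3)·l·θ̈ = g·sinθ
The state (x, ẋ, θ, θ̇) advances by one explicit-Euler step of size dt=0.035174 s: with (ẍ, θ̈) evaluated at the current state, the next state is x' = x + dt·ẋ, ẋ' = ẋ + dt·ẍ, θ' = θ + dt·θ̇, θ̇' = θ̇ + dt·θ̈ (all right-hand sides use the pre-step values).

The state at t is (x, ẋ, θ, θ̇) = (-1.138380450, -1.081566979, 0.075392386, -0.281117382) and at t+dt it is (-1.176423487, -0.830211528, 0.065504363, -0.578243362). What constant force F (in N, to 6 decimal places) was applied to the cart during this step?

ẍ = (ẋ'−ẋ)/dt = (-0.830211528−-1.081566979)/0.035174 = 7.146058
θ̈ = (θ̇'−θ̇)/dt = (-0.578243362−-0.281117382)/0.035174 = -8.447318
sinθ=0.075321, cosθ=0.997159
F = (M+m)·ẍ + m·l·cosθ·θ̈ − m·l·sinθ·θ̇² = 16.204452 + -2.071274 − 0.001464 = 14.131714

F = 14.131714 N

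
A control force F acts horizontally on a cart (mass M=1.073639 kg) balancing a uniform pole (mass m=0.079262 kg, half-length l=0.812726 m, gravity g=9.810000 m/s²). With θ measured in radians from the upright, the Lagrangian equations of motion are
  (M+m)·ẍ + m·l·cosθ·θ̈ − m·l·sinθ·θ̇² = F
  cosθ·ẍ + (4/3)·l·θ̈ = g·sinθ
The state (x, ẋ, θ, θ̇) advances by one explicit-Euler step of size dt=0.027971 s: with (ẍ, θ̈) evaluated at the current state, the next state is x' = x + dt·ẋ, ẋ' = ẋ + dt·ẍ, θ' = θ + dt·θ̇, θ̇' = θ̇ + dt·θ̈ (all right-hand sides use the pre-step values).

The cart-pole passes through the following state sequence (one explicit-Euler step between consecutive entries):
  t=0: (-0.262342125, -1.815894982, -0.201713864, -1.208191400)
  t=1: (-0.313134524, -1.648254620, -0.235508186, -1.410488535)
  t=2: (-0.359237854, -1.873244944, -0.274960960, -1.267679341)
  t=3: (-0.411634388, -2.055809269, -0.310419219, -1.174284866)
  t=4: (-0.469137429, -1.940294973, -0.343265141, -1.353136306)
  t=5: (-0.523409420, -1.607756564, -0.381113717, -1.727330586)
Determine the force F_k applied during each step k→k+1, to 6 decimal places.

F_0 = 6.472142 N
F_1 = -8.923869 N
F_2 = -7.289768 N
F_3 = 4.396155 N
F_4 = 12.934666 N

step 0→1:
  ẍ = (ẋ'−ẋ)/dt = (-1.648254620−-1.815894982)/0.027971 = 5.993363
  θ̈ = (θ̇'−θ̇)/dt = (-1.410488535−-1.208191400)/0.027971 = -7.232388
  sinθ=-0.200349, cosθ=0.979725
  F = (M+m)·ẍ + m·l·cosθ·θ̈ − m·l·sinθ·θ̇² = 6.909754 + -0.456452 − -0.018839 = 6.472142
step 1→2:
  ẍ = (ẋ'−ẋ)/dt = (-1.873244944−-1.648254620)/0.027971 = -8.043700
  θ̈ = (θ̇'−θ̇)/dt = (-1.267679341−-1.410488535)/0.027971 = 5.105616
  sinθ=-0.233337, cosθ=0.972396
  F = (M+m)·ẍ + m·l·cosθ·θ̈ − m·l·sinθ·θ̇² = -9.273589 + 0.319816 − -0.029904 = -8.923869
step 2→3:
  ẍ = (ẋ'−ẋ)/dt = (-2.055809269−-1.873244944)/0.027971 = -6.526914
  θ̈ = (θ̇'−θ̇)/dt = (-1.174284866−-1.267679341)/0.027971 = 3.338975
  sinθ=-0.271509, cosθ=0.962436
  F = (M+m)·ẍ + m·l·cosθ·θ̈ − m·l·sinθ·θ̇² = -7.524886 + 0.207011 − -0.028107 = -7.289768
step 3→4:
  ẍ = (ẋ'−ẋ)/dt = (-1.940294973−-2.055809269)/0.027971 = 4.129788
  θ̈ = (θ̇'−θ̇)/dt = (-1.353136306−-1.174284866)/0.027971 = -6.394174
  sinθ=-0.305458, cosθ=0.952206
  F = (M+m)·ẍ + m·l·cosθ·θ̈ − m·l·sinθ·θ̇² = 4.761237 + -0.392215 − -0.027134 = 4.396155
step 4→5:
  ẍ = (ẋ'−ẋ)/dt = (-1.607756564−-1.940294973)/0.027971 = 11.888685
  θ̈ = (θ̇'−θ̇)/dt = (-1.727330586−-1.353136306)/0.027971 = -13.377937
  sinθ=-0.336564, cosθ=0.941661
  F = (M+m)·ẍ + m·l·cosθ·θ̈ − m·l·sinθ·θ̇² = 13.706477 + -0.811508 − -0.039697 = 12.934666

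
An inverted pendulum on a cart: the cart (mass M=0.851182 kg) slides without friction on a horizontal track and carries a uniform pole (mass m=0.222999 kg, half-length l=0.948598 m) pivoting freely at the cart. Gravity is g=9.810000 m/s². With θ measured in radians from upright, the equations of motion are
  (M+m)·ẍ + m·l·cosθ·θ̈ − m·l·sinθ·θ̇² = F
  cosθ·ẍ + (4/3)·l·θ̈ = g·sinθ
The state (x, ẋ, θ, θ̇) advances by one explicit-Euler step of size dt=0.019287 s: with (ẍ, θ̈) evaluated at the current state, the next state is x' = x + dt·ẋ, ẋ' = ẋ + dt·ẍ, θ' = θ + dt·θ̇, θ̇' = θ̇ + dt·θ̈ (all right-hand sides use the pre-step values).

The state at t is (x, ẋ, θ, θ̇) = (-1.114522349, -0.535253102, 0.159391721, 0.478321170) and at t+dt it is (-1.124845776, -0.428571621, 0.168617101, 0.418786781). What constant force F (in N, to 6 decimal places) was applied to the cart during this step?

ẍ = (ẋ'−ẋ)/dt = (-0.428571621−-0.535253102)/0.019287 = 5.531264
θ̈ = (θ̇'−θ̇)/dt = (0.418786781−0.478321170)/0.019287 = -3.086763
sinθ=0.158718, cosθ=0.987324
F = (M+m)·ẍ + m·l·cosθ·θ̈ − m·l·sinθ·θ̇² = 5.941578 + -0.644686 − 0.007682 = 5.289211

F = 5.289211 N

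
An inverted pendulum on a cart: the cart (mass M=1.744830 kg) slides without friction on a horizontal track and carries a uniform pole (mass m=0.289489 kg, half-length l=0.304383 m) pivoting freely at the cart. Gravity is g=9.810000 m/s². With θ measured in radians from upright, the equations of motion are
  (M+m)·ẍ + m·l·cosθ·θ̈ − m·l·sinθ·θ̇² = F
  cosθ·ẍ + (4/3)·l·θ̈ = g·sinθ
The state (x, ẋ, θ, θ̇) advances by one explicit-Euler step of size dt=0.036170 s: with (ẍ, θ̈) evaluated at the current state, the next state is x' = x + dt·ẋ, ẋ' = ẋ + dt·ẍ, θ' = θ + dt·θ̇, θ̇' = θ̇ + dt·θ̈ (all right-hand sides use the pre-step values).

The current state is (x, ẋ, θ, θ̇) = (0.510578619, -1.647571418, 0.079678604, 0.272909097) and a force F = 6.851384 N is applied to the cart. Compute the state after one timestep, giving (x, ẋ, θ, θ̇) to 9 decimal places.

sinθ=0.079594322, cosθ=0.996827339
temp = (F + m·l·θ̇²·sinθ)/(M+m) = (6.851384 + 0.000522361)/2.034319 = 3.368157285
θ̈ = (g·sinθ − cosθ·temp)/(l·(4/3 − m·cos²θ/(M+m))) = -7.102048730
ẍ = temp − m·l·θ̈·cosθ/(M+m) = 3.674803065
Euler: x'=0.510578619+0.036170·-1.647571418=0.450985961, ẋ'=-1.647571418+0.036170·3.674803065=-1.514653791
       θ'=0.079678604+0.036170·0.272909097=0.089549726, θ̇'=0.272909097+0.036170·-7.102048730=0.016027994

(0.450985961, -1.514653791, 0.089549726, 0.016027994)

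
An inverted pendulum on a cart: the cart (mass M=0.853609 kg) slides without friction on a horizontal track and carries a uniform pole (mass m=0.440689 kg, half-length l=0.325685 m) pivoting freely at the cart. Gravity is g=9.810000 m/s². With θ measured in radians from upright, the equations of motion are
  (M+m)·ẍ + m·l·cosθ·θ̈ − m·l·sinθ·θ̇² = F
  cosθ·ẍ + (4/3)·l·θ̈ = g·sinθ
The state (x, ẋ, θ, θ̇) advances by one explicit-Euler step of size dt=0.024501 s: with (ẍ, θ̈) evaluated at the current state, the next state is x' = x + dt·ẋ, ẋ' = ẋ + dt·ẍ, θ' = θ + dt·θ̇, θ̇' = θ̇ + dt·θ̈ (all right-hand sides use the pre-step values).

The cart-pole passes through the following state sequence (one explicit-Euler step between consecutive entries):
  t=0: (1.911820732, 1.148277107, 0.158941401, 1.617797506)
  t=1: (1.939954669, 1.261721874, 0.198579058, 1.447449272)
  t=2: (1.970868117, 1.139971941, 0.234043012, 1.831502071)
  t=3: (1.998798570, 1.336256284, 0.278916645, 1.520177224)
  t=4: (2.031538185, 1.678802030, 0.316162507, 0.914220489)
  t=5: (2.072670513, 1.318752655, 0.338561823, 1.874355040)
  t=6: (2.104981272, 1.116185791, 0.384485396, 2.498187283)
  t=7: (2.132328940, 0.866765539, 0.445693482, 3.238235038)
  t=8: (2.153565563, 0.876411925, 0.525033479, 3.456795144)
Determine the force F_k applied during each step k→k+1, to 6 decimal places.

step 0→1:
  ẍ = (ẋ'−ẋ)/dt = (1.261721874−1.148277107)/0.024501 = 4.630210
  θ̈ = (θ̇'−θ̇)/dt = (1.447449272−1.617797506)/0.024501 = -6.952705
  sinθ=0.158273, cosθ=0.987395
  F = (M+m)·ẍ + m·l·cosθ·θ̈ − m·l·sinθ·θ̇² = 5.992871 + -0.985315 − 0.059455 = 4.948102
step 1→2:
  ẍ = (ẋ'−ẋ)/dt = (1.139971941−1.261721874)/0.024501 = -4.969182
  θ̈ = (θ̇'−θ̇)/dt = (1.831502071−1.447449272)/0.024501 = 15.674985
  sinθ=0.197277, cosθ=0.980348
  F = (M+m)·ẍ + m·l·cosθ·θ̈ − m·l·sinθ·θ̇² = -6.431603 + 2.205552 − 0.059321 = -4.285372
step 2→3:
  ẍ = (ẋ'−ẋ)/dt = (1.336256284−1.139971941)/0.024501 = 8.011279
  θ̈ = (θ̇'−θ̇)/dt = (1.520177224−1.831502071)/0.024501 = -12.706618
  sinθ=0.231912, cosθ=0.972737
  F = (M+m)·ẍ + m·l·cosθ·θ̈ − m·l·sinθ·θ̇² = 10.368982 + -1.774007 − 0.111652 = 8.483323
step 3→4:
  ẍ = (ẋ'−ẋ)/dt = (1.678802030−1.336256284)/0.024501 = 13.980888
  θ̈ = (θ̇'−θ̇)/dt = (0.914220489−1.520177224)/0.024501 = -24.731918
  sinθ=0.275314, cosθ=0.961354
  F = (M+m)·ẍ + m·l·cosθ·θ̈ − m·l·sinθ·θ̇² = 18.095436 + -3.412489 − 0.091316 = 14.591631
step 4→5:
  ẍ = (ẋ'−ẋ)/dt = (1.318752655−1.678802030)/0.024501 = -14.695293
  θ̈ = (θ̇'−θ̇)/dt = (1.874355040−0.914220489)/0.024501 = 39.187566
  sinθ=0.310922, cosθ=0.950436
  F = (M+m)·ẍ + m·l·cosθ·θ̈ − m·l·sinθ·θ̇² = -19.020088 + 5.345655 − 0.037298 = -13.711731
step 5→6:
  ẍ = (ẋ'−ẋ)/dt = (1.116185791−1.318752655)/0.024501 = -8.267698
  θ̈ = (θ̇'−θ̇)/dt = (2.498187283−1.874355040)/0.024501 = 25.461501
  sinθ=0.332131, cosθ=0.943233
  F = (M+m)·ẍ + m·l·cosθ·θ̈ − m·l·sinθ·θ̇² = -10.700865 + 3.446935 − 0.167472 = -7.421402
step 6→7:
  ẍ = (ẋ'−ẋ)/dt = (0.866765539−1.116185791)/0.024501 = -10.180003
  θ̈ = (θ̇'−θ̇)/dt = (3.238235038−2.498187283)/0.024501 = 30.204798
  sinθ=0.375082, cosθ=0.926992
  F = (M+m)·ẍ + m·l·cosθ·θ̈ − m·l·sinθ·θ̇² = -13.175957 + 4.018664 − 0.335975 = -9.493268
step 7→8:
  ẍ = (ẋ'−ẋ)/dt = (0.876411925−0.866765539)/0.024501 = 0.393714
  θ̈ = (θ̇'−θ̇)/dt = (3.456795144−3.238235038)/0.024501 = 8.920457
  sinθ=0.431084, cosθ=0.902312
  F = (M+m)·ẍ + m·l·cosθ·θ̈ − m·l·sinθ·θ̇² = 0.509583 + 1.155244 − 0.648796 = 1.016031

F_0 = 4.948102 N
F_1 = -4.285372 N
F_2 = 8.483323 N
F_3 = 14.591631 N
F_4 = -13.711731 N
F_5 = -7.421402 N
F_6 = -9.493268 N
F_7 = 1.016031 N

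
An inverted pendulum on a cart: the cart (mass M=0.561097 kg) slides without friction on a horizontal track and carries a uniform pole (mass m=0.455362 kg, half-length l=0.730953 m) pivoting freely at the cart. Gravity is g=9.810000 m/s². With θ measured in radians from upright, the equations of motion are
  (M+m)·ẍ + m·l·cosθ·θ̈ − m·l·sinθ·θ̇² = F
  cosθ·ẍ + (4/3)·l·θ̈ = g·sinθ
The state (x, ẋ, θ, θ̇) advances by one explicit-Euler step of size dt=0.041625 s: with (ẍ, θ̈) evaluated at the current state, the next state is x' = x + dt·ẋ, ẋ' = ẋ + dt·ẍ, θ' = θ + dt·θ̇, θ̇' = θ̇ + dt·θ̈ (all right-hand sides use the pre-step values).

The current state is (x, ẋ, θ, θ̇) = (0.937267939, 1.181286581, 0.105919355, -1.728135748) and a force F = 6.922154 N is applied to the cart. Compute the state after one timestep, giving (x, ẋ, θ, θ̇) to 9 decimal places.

(0.986438993, 1.590636338, 0.033985704, -2.101503043)

sinθ=0.105721416, cosθ=0.994395787
temp = (F + m·l·θ̇²·sinθ)/(M+m) = (6.922154 + 0.105090853)/1.016459 = 6.913456277
θ̈ = (g·sinθ − cosθ·temp)/(l·(4/3 − m·cos²θ/(M+m))) = -8.969784865
ẍ = temp − m·l·θ̈·cosθ/(M+m) = 9.834228406
Euler: x'=0.937267939+0.041625·1.181286581=0.986438993, ẋ'=1.181286581+0.041625·9.834228406=1.590636338
       θ'=0.105919355+0.041625·-1.728135748=0.033985704, θ̇'=-1.728135748+0.041625·-8.969784865=-2.101503043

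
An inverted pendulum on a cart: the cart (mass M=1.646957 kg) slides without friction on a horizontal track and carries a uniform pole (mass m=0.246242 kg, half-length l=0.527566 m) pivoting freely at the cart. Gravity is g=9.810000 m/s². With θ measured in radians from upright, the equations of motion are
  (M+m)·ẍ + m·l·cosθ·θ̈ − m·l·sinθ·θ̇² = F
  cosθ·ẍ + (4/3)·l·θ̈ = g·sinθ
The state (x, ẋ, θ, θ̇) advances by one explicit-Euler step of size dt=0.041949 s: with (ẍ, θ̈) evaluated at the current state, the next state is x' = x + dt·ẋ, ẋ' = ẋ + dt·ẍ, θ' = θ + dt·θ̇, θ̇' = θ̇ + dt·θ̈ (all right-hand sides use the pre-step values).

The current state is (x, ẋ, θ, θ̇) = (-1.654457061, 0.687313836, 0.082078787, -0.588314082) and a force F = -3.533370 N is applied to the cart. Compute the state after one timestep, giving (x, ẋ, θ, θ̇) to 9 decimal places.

(-1.625624933, 0.597080813, 0.057399600, -0.412504272)

sinθ=0.081986658, cosθ=0.996633427
temp = (F + m·l·θ̇²·sinθ)/(M+m) = (-3.533370 + 0.003686384)/1.893199 = -1.864401796
θ̈ = (g·sinθ − cosθ·temp)/(l·(4/3 − m·cos²θ/(M+m))) = 4.191036966
ẍ = temp − m·l·θ̈·cosθ/(M+m) = -2.151017250
Euler: x'=-1.654457061+0.041949·0.687313836=-1.625624933, ẋ'=0.687313836+0.041949·-2.151017250=0.597080813
       θ'=0.082078787+0.041949·-0.588314082=0.057399600, θ̇'=-0.588314082+0.041949·4.191036966=-0.412504272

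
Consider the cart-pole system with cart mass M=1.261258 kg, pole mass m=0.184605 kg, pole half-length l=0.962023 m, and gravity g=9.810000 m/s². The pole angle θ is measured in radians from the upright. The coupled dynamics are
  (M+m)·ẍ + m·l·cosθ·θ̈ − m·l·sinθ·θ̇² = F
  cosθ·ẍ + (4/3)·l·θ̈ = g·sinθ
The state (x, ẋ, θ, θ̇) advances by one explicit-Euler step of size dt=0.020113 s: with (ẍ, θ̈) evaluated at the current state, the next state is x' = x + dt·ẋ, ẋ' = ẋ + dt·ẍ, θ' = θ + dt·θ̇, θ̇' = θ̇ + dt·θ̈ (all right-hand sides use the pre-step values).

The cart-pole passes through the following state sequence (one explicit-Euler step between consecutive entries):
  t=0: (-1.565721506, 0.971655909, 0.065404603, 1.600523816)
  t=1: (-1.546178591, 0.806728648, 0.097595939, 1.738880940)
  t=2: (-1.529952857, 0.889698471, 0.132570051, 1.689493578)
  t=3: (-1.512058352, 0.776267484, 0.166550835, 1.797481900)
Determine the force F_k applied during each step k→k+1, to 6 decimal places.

F_0 = -10.666801 N
F_1 = 5.478119 N
F_2 = -7.276067 N

step 0→1:
  ẍ = (ẋ'−ẋ)/dt = (0.806728648−0.971655909)/0.020113 = -8.200033
  θ̈ = (θ̇'−θ̇)/dt = (1.738880940−1.600523816)/0.020113 = 6.878990
  sinθ=0.065358, cosθ=0.997862
  F = (M+m)·ẍ + m·l·cosθ·θ̈ − m·l·sinθ·θ̇² = -11.856124 + 1.219057 − 0.029734 = -10.666801
step 1→2:
  ẍ = (ẋ'−ẋ)/dt = (0.889698471−0.806728648)/0.020113 = 4.125184
  θ̈ = (θ̇'−θ̇)/dt = (1.689493578−1.738880940)/0.020113 = -2.455495
  sinθ=0.097441, cosθ=0.995241
  F = (M+m)·ẍ + m·l·cosθ·θ̈ − m·l·sinθ·θ̇² = 5.964451 + -0.434007 − 0.052325 = 5.478119
step 2→3:
  ẍ = (ẋ'−ẋ)/dt = (0.776267484−0.889698471)/0.020113 = -5.639685
  θ̈ = (θ̇'−θ̇)/dt = (1.797481900−1.689493578)/0.020113 = 5.369081
  sinθ=0.132182, cosθ=0.991225
  F = (M+m)·ẍ + m·l·cosθ·θ̈ − m·l·sinθ·θ̇² = -8.154212 + 0.945151 − 0.067006 = -7.276067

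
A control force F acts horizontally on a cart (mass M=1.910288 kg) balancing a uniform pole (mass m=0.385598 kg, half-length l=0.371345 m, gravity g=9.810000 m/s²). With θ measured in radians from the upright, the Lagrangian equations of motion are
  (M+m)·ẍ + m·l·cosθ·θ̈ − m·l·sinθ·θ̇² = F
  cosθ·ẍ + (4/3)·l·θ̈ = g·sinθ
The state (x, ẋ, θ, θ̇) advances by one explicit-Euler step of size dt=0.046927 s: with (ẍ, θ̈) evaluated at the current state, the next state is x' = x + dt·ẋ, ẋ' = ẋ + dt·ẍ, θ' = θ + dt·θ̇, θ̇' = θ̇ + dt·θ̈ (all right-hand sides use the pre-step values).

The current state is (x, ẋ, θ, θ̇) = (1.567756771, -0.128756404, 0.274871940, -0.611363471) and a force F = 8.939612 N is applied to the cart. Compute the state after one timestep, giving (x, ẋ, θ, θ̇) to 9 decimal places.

(1.561714619, 0.061289500, 0.246182486, -0.728425697)

sinθ=0.271423687, cosθ=0.962459964
temp = (F + m·l·θ̇²·sinθ)/(M+m) = (8.939612 + 0.014526436)/2.295886 = 3.900079723
θ̈ = (g·sinθ − cosθ·temp)/(l·(4/3 − m·cos²θ/(M+m))) = -2.494560180
ẍ = temp − m·l·θ̈·cosθ/(M+m) = 4.049820021
Euler: x'=1.567756771+0.046927·-0.128756404=1.561714619, ẋ'=-0.128756404+0.046927·4.049820021=0.061289500
       θ'=0.274871940+0.046927·-0.611363471=0.246182486, θ̇'=-0.611363471+0.046927·-2.494560180=-0.728425697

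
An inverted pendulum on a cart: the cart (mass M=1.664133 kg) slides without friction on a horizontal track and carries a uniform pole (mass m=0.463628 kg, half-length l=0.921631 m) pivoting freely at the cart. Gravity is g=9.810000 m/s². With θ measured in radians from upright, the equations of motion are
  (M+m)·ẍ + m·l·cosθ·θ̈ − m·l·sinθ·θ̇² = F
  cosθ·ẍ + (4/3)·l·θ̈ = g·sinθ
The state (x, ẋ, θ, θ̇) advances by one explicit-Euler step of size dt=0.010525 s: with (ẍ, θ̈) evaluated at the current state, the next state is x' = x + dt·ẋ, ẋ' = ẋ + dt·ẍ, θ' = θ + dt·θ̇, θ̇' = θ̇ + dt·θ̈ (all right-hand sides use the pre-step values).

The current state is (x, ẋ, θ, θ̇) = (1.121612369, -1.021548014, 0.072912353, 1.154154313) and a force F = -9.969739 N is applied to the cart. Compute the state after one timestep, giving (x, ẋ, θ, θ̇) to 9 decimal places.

sinθ=0.072847767, cosθ=0.997343072
temp = (F + m·l·θ̇²·sinθ)/(M+m) = (-9.969739 + 0.041463956)/2.127761 = -4.666066839
θ̈ = (g·sinθ − cosθ·temp)/(l·(4/3 − m·cos²θ/(M+m))) = 5.216564216
ẍ = temp − m·l·θ̈·cosθ/(M+m) = -5.710866492
Euler: x'=1.121612369+0.010525·-1.021548014=1.110860576, ẋ'=-1.021548014+0.010525·-5.710866492=-1.081654884
       θ'=0.072912353+0.010525·1.154154313=0.085059827, θ̇'=1.154154313+0.010525·5.216564216=1.209058651

(1.110860576, -1.081654884, 0.085059827, 1.209058651)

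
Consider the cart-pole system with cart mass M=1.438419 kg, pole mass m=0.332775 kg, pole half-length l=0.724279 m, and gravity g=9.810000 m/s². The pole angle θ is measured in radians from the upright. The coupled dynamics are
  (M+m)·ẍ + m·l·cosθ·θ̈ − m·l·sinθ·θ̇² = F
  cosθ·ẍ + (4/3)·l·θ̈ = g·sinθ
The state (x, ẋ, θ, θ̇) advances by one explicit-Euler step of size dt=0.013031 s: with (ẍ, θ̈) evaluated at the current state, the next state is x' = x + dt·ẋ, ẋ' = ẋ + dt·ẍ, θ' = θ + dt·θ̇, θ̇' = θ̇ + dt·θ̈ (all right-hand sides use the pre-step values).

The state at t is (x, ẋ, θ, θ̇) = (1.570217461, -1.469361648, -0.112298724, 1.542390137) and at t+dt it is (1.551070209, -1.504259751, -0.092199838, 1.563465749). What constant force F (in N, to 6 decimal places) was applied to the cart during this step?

F = -4.291790 N

ẍ = (ẋ'−ẋ)/dt = (-1.504259751−-1.469361648)/0.013031 = -2.678083
θ̈ = (θ̇'−θ̇)/dt = (1.563465749−1.542390137)/0.013031 = 1.617344
sinθ=-0.112063, cosθ=0.993701
F = (M+m)·ẍ + m·l·cosθ·θ̈ − m·l·sinθ·θ̇² = -4.743405 + 0.387360 − -0.064255 = -4.291790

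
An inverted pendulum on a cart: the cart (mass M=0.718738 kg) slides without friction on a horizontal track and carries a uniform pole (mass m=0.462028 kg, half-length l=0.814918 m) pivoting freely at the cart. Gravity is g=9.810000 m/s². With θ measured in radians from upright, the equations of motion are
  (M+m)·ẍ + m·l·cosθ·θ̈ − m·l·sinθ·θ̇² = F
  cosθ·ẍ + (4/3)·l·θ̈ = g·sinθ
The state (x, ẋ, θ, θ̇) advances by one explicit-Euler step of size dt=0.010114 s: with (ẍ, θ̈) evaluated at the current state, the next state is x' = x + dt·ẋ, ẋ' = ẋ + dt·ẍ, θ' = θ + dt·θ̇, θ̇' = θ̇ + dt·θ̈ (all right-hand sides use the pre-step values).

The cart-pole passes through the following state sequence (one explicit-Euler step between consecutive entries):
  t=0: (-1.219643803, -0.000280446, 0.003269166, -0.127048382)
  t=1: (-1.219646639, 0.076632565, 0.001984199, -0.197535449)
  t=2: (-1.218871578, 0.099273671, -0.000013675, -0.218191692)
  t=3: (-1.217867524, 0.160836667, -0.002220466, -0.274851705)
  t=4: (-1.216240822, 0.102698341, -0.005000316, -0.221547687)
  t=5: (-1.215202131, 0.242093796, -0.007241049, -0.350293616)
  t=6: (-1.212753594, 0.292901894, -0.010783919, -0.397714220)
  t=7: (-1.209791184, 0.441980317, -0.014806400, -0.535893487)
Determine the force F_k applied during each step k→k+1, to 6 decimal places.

step 0→1:
  ẍ = (ẋ'−ẋ)/dt = (0.076632565−-0.000280446)/0.010114 = 7.604609
  θ̈ = (θ̇'−θ̇)/dt = (-0.197535449−-0.127048382)/0.010114 = -6.969257
  sinθ=0.003269, cosθ=0.999995
  F = (M+m)·ẍ + m·l·cosθ·θ̈ − m·l·sinθ·θ̇² = 8.979263 + -2.624015 − 0.000020 = 6.355228
step 1→2:
  ẍ = (ẋ'−ẋ)/dt = (0.099273671−0.076632565)/0.010114 = 2.238591
  θ̈ = (θ̇'−θ̇)/dt = (-0.218191692−-0.197535449)/0.010114 = -2.042342
  sinθ=0.001984, cosθ=0.999998
  F = (M+m)·ẍ + m·l·cosθ·θ̈ − m·l·sinθ·θ̇² = 2.643252 + -0.768971 − 0.000029 = 1.874252
step 2→3:
  ẍ = (ẋ'−ẋ)/dt = (0.160836667−0.099273671)/0.010114 = 6.086909
  θ̈ = (θ̇'−θ̇)/dt = (-0.274851705−-0.218191692)/0.010114 = -5.602137
  sinθ=-0.000014, cosθ=1.000000
  F = (M+m)·ẍ + m·l·cosθ·θ̈ − m·l·sinθ·θ̇² = 7.187215 + -2.109288 − -0.000000 = 5.077927
step 3→4:
  ẍ = (ẋ'−ẋ)/dt = (0.102698341−0.160836667)/0.010114 = -5.748302
  θ̈ = (θ̇'−θ̇)/dt = (-0.221547687−-0.274851705)/0.010114 = 5.270320
  sinθ=-0.002220, cosθ=0.999998
  F = (M+m)·ẍ + m·l·cosθ·θ̈ − m·l·sinθ·θ̇² = -6.787400 + 1.984349 − -0.000063 = -4.802987
step 4→5:
  ẍ = (ẋ'−ẋ)/dt = (0.242093796−0.102698341)/0.010114 = 13.782426
  θ̈ = (θ̇'−θ̇)/dt = (-0.350293616−-0.221547687)/0.010114 = -12.729477
  sinθ=-0.005000, cosθ=0.999987
  F = (M+m)·ẍ + m·l·cosθ·θ̈ − m·l·sinθ·θ̇² = 16.273820 + -4.792778 − -0.000092 = 11.481134
step 5→6:
  ẍ = (ẋ'−ẋ)/dt = (0.292901894−0.242093796)/0.010114 = 5.023541
  θ̈ = (θ̇'−θ̇)/dt = (-0.397714220−-0.350293616)/0.010114 = -4.688610
  sinθ=-0.007241, cosθ=0.999974
  F = (M+m)·ẍ + m·l·cosθ·θ̈ − m·l·sinθ·θ̇² = 5.931627 + -1.765285 − -0.000335 = 4.166676
step 6→7:
  ẍ = (ẋ'−ẋ)/dt = (0.441980317−0.292901894)/0.010114 = 14.739808
  θ̈ = (θ̇'−θ̇)/dt = (-0.535893487−-0.397714220)/0.010114 = -13.662178
  sinθ=-0.010784, cosθ=0.999942
  F = (M+m)·ẍ + m·l·cosθ·θ̈ − m·l·sinθ·θ̇² = 17.404265 + -5.143715 − -0.000642 = 12.261192

F_0 = 6.355228 N
F_1 = 1.874252 N
F_2 = 5.077927 N
F_3 = -4.802987 N
F_4 = 11.481134 N
F_5 = 4.166676 N
F_6 = 12.261192 N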